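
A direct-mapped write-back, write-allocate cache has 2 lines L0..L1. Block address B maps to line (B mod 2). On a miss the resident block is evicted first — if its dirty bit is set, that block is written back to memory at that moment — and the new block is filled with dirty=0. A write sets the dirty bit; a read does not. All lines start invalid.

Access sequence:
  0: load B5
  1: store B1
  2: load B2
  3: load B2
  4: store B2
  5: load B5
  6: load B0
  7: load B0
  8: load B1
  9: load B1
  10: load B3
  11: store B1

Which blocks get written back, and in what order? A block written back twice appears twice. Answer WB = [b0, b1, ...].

  0 | R B5 → L1 miss [-]
  1 | W B1 → L1 miss [D]
  2 | R B2 → L0 miss [-]
  3 | R B2 → L0 hit [-]
  4 | W B2 → L0 hit [D]
  5 | R B5 → L1 miss wb→B1 [-]
  6 | R B0 → L0 miss wb→B2 [-]
  7 | R B0 → L0 hit [-]
  8 | R B1 → L1 miss [-]
  9 | R B1 → L1 hit [-]
  10 | R B3 → L1 miss [-]
  11 | W B1 → L1 miss [D]

WB = [1, 2]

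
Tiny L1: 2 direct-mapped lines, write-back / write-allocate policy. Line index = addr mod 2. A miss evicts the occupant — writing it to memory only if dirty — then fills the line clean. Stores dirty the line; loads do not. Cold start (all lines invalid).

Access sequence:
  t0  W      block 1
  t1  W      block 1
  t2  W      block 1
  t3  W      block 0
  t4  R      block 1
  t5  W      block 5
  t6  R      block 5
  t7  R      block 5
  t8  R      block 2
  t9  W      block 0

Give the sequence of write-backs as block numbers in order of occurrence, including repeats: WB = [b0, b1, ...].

WB = [1, 0]

  0 | W B1 → L1 miss [D]
  1 | W B1 → L1 hit [D]
  2 | W B1 → L1 hit [D]
  3 | W B0 → L0 miss [D]
  4 | R B1 → L1 hit [D]
  5 | W B5 → L1 miss wb→B1 [D]
  6 | R B5 → L1 hit [D]
  7 | R B5 → L1 hit [D]
  8 | R B2 → L0 miss wb→B0 [-]
  9 | W B0 → L0 miss [D]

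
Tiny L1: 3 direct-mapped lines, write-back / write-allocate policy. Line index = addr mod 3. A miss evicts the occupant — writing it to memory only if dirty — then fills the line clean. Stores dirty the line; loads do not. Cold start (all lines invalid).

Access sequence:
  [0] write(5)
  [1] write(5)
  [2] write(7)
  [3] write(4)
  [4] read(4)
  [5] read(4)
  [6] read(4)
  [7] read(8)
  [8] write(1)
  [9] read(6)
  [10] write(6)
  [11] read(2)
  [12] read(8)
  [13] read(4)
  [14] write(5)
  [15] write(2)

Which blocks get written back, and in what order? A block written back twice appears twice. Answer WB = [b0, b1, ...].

0: W B5 → L2 miss [D]
1: W B5 → L2 hit [D]
2: W B7 → L1 miss [D]
3: W B4 → L1 miss wb→B7 [D]
4: R B4 → L1 hit [D]
5: R B4 → L1 hit [D]
6: R B4 → L1 hit [D]
7: R B8 → L2 miss wb→B5 [-]
8: W B1 → L1 miss wb→B4 [D]
9: R B6 → L0 miss [-]
10: W B6 → L0 hit [D]
11: R B2 → L2 miss [-]
12: R B8 → L2 miss [-]
13: R B4 → L1 miss wb→B1 [-]
14: W B5 → L2 miss [D]
15: W B2 → L2 miss wb→B5 [D]

WB = [7, 5, 4, 1, 5]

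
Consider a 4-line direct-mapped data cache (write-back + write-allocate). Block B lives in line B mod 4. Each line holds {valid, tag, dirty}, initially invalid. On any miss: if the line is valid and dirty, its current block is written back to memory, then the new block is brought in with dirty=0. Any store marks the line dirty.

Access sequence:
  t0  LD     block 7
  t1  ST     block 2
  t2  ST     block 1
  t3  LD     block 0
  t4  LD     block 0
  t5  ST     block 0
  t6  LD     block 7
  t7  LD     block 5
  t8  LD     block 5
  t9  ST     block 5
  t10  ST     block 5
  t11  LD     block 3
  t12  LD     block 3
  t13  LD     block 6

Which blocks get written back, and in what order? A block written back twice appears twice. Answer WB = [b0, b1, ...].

WB = [1, 2]

0: R B7 → L3 miss [-]
1: W B2 → L2 miss [D]
2: W B1 → L1 miss [D]
3: R B0 → L0 miss [-]
4: R B0 → L0 hit [-]
5: W B0 → L0 hit [D]
6: R B7 → L3 hit [-]
7: R B5 → L1 miss wb→B1 [-]
8: R B5 → L1 hit [-]
9: W B5 → L1 hit [D]
10: W B5 → L1 hit [D]
11: R B3 → L3 miss [-]
12: R B3 → L3 hit [-]
13: R B6 → L2 miss wb→B2 [-]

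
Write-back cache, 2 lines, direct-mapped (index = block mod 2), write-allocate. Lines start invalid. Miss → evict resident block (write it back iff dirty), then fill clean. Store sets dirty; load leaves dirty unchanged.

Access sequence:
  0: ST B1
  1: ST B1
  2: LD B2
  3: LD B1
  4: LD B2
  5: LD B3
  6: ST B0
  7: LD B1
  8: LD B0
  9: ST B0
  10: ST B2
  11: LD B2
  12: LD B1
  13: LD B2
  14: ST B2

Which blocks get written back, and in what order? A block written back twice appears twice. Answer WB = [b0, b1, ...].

0: W B1 → L1 miss [D]
1: W B1 → L1 hit [D]
2: R B2 → L0 miss [-]
3: R B1 → L1 hit [D]
4: R B2 → L0 hit [-]
5: R B3 → L1 miss wb→B1 [-]
6: W B0 → L0 miss [D]
7: R B1 → L1 miss [-]
8: R B0 → L0 hit [D]
9: W B0 → L0 hit [D]
10: W B2 → L0 miss wb→B0 [D]
11: R B2 → L0 hit [D]
12: R B1 → L1 hit [-]
13: R B2 → L0 hit [D]
14: W B2 → L0 hit [D]

WB = [1, 0]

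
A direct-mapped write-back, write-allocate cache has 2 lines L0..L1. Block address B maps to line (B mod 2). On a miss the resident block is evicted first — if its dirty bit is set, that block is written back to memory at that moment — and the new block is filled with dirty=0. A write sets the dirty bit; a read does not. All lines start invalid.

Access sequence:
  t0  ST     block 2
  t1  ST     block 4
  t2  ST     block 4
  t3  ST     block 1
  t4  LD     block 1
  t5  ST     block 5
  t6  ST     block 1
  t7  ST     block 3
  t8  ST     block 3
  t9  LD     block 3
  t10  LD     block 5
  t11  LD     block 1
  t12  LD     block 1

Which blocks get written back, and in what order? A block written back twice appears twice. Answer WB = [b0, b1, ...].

0: W B2 → L0 miss [D]
1: W B4 → L0 miss wb→B2 [D]
2: W B4 → L0 hit [D]
3: W B1 → L1 miss [D]
4: R B1 → L1 hit [D]
5: W B5 → L1 miss wb→B1 [D]
6: W B1 → L1 miss wb→B5 [D]
7: W B3 → L1 miss wb→B1 [D]
8: W B3 → L1 hit [D]
9: R B3 → L1 hit [D]
10: R B5 → L1 miss wb→B3 [-]
11: R B1 → L1 miss [-]
12: R B1 → L1 hit [-]

WB = [2, 1, 5, 1, 3]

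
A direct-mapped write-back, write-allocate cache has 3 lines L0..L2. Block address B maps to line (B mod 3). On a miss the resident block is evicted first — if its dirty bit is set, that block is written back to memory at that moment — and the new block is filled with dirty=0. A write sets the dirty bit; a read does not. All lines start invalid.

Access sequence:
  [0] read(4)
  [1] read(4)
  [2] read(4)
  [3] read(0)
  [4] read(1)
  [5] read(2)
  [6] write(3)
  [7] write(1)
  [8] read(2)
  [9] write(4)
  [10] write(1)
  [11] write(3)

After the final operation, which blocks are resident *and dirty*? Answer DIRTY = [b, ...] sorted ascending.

0: R B4 -> L1 miss  d=-]
1: R B4 -> L1 hit  d=-]
2: R B4 -> L1 hit  d=-]
3: R B0 -> L0 miss  d=-]
4: R B1 -> L1 miss  d=-]
5: R B2 -> L2 miss  d=-]
6: W B3 -> L0 miss  d=D]
7: W B1 -> L1 hit  d=D]
8: R B2 -> L2 hit  d=-]
9: W B4 -> L1 miss wb->B1  d=D]
10: W B1 -> L1 miss wb->B4  d=D]
11: W B3 -> L0 hit  d=D]

DIRTY = [1, 3]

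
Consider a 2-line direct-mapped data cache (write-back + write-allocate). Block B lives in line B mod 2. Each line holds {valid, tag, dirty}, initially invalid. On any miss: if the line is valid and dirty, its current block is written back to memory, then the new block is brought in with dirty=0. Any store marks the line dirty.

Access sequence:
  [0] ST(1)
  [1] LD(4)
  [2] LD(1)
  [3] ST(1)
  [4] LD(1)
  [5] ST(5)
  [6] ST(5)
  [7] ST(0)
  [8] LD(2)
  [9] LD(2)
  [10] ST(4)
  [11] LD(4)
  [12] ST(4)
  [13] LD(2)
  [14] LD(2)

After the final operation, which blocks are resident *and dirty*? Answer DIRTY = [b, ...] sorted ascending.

0: W B1 -> L1 miss  d=D]
1: R B4 -> L0 miss  d=-]
2: R B1 -> L1 hit  d=D]
3: W B1 -> L1 hit  d=D]
4: R B1 -> L1 hit  d=D]
5: W B5 -> L1 miss wb->B1  d=D]
6: W B5 -> L1 hit  d=D]
7: W B0 -> L0 miss  d=D]
8: R B2 -> L0 miss wb->B0  d=-]
9: R B2 -> L0 hit  d=-]
10: W B4 -> L0 miss  d=D]
11: R B4 -> L0 hit  d=D]
12: W B4 -> L0 hit  d=D]
13: R B2 -> L0 miss wb->B4  d=-]
14: R B2 -> L0 hit  d=-]

DIRTY = [5]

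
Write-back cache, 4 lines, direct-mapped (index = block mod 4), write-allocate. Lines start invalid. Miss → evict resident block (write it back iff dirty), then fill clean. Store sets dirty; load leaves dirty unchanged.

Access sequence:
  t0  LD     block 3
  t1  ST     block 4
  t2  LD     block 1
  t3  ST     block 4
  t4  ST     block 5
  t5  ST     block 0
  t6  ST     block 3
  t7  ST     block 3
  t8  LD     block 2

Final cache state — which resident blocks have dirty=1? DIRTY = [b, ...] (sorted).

DIRTY = [0, 3, 5]

0: R B3 → L3 miss [-]
1: W B4 → L0 miss [D]
2: R B1 → L1 miss [-]
3: W B4 → L0 hit [D]
4: W B5 → L1 miss [D]
5: W B0 → L0 miss wb→B4 [D]
6: W B3 → L3 hit [D]
7: W B3 → L3 hit [D]
8: R B2 → L2 miss [-]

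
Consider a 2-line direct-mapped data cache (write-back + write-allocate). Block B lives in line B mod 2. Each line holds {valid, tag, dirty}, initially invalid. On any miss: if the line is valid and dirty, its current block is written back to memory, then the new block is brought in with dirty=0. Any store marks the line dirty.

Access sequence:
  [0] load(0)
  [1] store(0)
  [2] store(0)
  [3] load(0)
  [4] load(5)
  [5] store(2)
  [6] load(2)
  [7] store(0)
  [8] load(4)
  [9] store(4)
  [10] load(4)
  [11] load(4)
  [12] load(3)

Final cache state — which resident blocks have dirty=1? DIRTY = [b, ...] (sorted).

DIRTY = [4]

0: R B0 → L0 miss [-]
1: W B0 → L0 hit [D]
2: W B0 → L0 hit [D]
3: R B0 → L0 hit [D]
4: R B5 → L1 miss [-]
5: W B2 → L0 miss wb→B0 [D]
6: R B2 → L0 hit [D]
7: W B0 → L0 miss wb→B2 [D]
8: R B4 → L0 miss wb→B0 [-]
9: W B4 → L0 hit [D]
10: R B4 → L0 hit [D]
11: R B4 → L0 hit [D]
12: R B3 → L1 miss [-]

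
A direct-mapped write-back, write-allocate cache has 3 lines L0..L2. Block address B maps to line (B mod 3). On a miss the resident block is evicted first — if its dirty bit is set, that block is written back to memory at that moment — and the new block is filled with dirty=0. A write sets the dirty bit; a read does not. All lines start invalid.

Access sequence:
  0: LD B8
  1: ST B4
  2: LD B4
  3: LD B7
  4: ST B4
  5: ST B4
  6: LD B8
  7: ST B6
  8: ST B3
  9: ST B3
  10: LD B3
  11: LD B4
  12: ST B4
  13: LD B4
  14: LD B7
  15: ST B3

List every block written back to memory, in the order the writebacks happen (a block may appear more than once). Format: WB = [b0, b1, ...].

WB = [4, 6, 4]

  0 | R B8 → L2 miss [-]
  1 | W B4 → L1 miss [D]
  2 | R B4 → L1 hit [D]
  3 | R B7 → L1 miss wb→B4 [-]
  4 | W B4 → L1 miss [D]
  5 | W B4 → L1 hit [D]
  6 | R B8 → L2 hit [-]
  7 | W B6 → L0 miss [D]
  8 | W B3 → L0 miss wb→B6 [D]
  9 | W B3 → L0 hit [D]
  10 | R B3 → L0 hit [D]
  11 | R B4 → L1 hit [D]
  12 | W B4 → L1 hit [D]
  13 | R B4 → L1 hit [D]
  14 | R B7 → L1 miss wb→B4 [-]
  15 | W B3 → L0 hit [D]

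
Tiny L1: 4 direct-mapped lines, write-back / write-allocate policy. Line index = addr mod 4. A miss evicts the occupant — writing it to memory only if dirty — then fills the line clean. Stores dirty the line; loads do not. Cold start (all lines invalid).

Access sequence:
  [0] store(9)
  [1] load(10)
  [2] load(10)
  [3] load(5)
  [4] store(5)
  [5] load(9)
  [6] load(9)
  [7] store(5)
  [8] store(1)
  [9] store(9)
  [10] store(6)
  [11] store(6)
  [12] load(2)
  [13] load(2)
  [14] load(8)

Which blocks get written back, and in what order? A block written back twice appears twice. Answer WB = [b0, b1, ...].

0: W B9 → L1 miss [D]
1: R B10 → L2 miss [-]
2: R B10 → L2 hit [-]
3: R B5 → L1 miss wb→B9 [-]
4: W B5 → L1 hit [D]
5: R B9 → L1 miss wb→B5 [-]
6: R B9 → L1 hit [-]
7: W B5 → L1 miss [D]
8: W B1 → L1 miss wb→B5 [D]
9: W B9 → L1 miss wb→B1 [D]
10: W B6 → L2 miss [D]
11: W B6 → L2 hit [D]
12: R B2 → L2 miss wb→B6 [-]
13: R B2 → L2 hit [-]
14: R B8 → L0 miss [-]

WB = [9, 5, 5, 1, 6]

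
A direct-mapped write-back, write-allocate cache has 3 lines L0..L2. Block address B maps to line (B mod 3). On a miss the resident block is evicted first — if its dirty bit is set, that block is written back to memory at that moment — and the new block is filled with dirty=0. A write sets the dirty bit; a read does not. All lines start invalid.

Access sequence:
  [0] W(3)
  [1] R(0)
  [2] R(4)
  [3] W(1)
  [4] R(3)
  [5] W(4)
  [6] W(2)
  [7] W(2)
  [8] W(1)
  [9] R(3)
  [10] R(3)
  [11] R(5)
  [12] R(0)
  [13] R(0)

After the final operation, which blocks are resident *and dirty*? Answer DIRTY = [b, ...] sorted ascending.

0: W B3 -> L0 miss  d=D]
1: R B0 -> L0 miss wb->B3  d=-]
2: R B4 -> L1 miss  d=-]
3: W B1 -> L1 miss  d=D]
4: R B3 -> L0 miss  d=-]
5: W B4 -> L1 miss wb->B1  d=D]
6: W B2 -> L2 miss  d=D]
7: W B2 -> L2 hit  d=D]
8: W B1 -> L1 miss wb->B4  d=D]
9: R B3 -> L0 hit  d=-]
10: R B3 -> L0 hit  d=-]
11: R B5 -> L2 miss wb->B2  d=-]
12: R B0 -> L0 miss  d=-]
13: R B0 -> L0 hit  d=-]

DIRTY = [1]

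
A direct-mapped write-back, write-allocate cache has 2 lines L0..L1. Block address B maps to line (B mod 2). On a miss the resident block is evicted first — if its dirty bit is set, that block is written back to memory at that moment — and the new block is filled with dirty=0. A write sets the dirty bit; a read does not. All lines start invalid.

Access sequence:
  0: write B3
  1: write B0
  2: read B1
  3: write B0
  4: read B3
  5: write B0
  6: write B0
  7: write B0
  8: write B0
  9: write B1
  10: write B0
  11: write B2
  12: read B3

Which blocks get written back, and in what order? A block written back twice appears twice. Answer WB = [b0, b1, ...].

WB = [3, 0, 1]

  0 | W B3 → L1 miss [D]
  1 | W B0 → L0 miss [D]
  2 | R B1 → L1 miss wb→B3 [-]
  3 | W B0 → L0 hit [D]
  4 | R B3 → L1 miss [-]
  5 | W B0 → L0 hit [D]
  6 | W B0 → L0 hit [D]
  7 | W B0 → L0 hit [D]
  8 | W B0 → L0 hit [D]
  9 | W B1 → L1 miss [D]
  10 | W B0 → L0 hit [D]
  11 | W B2 → L0 miss wb→B0 [D]
  12 | R B3 → L1 miss wb→B1 [-]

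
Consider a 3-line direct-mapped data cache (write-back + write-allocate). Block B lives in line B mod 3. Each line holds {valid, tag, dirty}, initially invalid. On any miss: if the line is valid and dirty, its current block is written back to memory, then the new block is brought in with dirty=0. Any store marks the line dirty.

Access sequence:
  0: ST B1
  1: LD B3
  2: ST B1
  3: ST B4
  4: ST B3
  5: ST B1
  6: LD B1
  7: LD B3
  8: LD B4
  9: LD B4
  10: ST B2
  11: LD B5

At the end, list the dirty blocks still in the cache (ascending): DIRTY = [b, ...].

DIRTY = [3]

0: W B1 → L1 miss [D]
1: R B3 → L0 miss [-]
2: W B1 → L1 hit [D]
3: W B4 → L1 miss wb→B1 [D]
4: W B3 → L0 hit [D]
5: W B1 → L1 miss wb→B4 [D]
6: R B1 → L1 hit [D]
7: R B3 → L0 hit [D]
8: R B4 → L1 miss wb→B1 [-]
9: R B4 → L1 hit [-]
10: W B2 → L2 miss [D]
11: R B5 → L2 miss wb→B2 [-]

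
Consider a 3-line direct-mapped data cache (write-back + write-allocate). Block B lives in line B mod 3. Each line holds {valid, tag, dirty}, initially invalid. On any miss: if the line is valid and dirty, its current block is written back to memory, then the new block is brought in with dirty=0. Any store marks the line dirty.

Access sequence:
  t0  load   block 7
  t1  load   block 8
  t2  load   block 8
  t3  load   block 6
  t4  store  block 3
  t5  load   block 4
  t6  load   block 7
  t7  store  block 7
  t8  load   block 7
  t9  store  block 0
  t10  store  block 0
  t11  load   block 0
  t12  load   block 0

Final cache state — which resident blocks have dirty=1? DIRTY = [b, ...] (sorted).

  0 | R B7 → L1 miss [-]
  1 | R B8 → L2 miss [-]
  2 | R B8 → L2 hit [-]
  3 | R B6 → L0 miss [-]
  4 | W B3 → L0 miss [D]
  5 | R B4 → L1 miss [-]
  6 | R B7 → L1 miss [-]
  7 | W B7 → L1 hit [D]
  8 | R B7 → L1 hit [D]
  9 | W B0 → L0 miss wb→B3 [D]
  10 | W B0 → L0 hit [D]
  11 | R B0 → L0 hit [D]
  12 | R B0 → L0 hit [D]

DIRTY = [0, 7]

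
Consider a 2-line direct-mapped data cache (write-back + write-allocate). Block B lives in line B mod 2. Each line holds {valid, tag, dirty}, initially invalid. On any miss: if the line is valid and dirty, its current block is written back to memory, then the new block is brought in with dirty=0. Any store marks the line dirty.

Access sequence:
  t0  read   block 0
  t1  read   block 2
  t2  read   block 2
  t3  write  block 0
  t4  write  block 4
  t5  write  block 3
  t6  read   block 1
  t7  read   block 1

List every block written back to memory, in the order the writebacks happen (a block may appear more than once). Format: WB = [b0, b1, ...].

  0 | R B0 → L0 miss [-]
  1 | R B2 → L0 miss [-]
  2 | R B2 → L0 hit [-]
  3 | W B0 → L0 miss [D]
  4 | W B4 → L0 miss wb→B0 [D]
  5 | W B3 → L1 miss [D]
  6 | R B1 → L1 miss wb→B3 [-]
  7 | R B1 → L1 hit [-]

WB = [0, 3]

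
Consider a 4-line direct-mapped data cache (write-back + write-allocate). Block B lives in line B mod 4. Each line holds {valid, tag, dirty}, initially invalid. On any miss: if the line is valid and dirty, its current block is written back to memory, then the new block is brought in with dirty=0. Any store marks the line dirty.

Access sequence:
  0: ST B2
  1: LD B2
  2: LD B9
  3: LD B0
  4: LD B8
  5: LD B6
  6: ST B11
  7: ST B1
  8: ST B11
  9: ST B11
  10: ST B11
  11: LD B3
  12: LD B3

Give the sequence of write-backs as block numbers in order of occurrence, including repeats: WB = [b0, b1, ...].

WB = [2, 11]

  0 | W B2 → L2 miss [D]
  1 | R B2 → L2 hit [D]
  2 | R B9 → L1 miss [-]
  3 | R B0 → L0 miss [-]
  4 | R B8 → L0 miss [-]
  5 | R B6 → L2 miss wb→B2 [-]
  6 | W B11 → L3 miss [D]
  7 | W B1 → L1 miss [D]
  8 | W B11 → L3 hit [D]
  9 | W B11 → L3 hit [D]
  10 | W B11 → L3 hit [D]
  11 | R B3 → L3 miss wb→B11 [-]
  12 | R B3 → L3 hit [-]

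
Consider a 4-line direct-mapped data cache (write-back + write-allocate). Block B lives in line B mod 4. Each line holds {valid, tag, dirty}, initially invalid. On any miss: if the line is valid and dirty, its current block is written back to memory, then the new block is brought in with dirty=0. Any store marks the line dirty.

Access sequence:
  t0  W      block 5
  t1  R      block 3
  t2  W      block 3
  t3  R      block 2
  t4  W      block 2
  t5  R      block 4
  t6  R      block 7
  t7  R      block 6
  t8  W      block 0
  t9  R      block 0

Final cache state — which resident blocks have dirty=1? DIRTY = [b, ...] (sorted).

  0 | W B5 → L1 miss [D]
  1 | R B3 → L3 miss [-]
  2 | W B3 → L3 hit [D]
  3 | R B2 → L2 miss [-]
  4 | W B2 → L2 hit [D]
  5 | R B4 → L0 miss [-]
  6 | R B7 → L3 miss wb→B3 [-]
  7 | R B6 → L2 miss wb→B2 [-]
  8 | W B0 → L0 miss [D]
  9 | R B0 → L0 hit [D]

DIRTY = [0, 5]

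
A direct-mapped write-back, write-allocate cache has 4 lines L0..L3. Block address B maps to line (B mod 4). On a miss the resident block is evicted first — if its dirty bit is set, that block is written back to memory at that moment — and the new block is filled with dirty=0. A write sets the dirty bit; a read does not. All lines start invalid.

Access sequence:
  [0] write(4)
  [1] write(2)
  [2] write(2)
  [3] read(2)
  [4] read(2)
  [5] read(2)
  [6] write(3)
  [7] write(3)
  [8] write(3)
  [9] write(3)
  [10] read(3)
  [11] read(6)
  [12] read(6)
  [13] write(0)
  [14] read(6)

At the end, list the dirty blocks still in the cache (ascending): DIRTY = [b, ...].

DIRTY = [0, 3]

0: W B4 -> L0 miss  d=D]
1: W B2 -> L2 miss  d=D]
2: W B2 -> L2 hit  d=D]
3: R B2 -> L2 hit  d=D]
4: R B2 -> L2 hit  d=D]
5: R B2 -> L2 hit  d=D]
6: W B3 -> L3 miss  d=D]
7: W B3 -> L3 hit  d=D]
8: W B3 -> L3 hit  d=D]
9: W B3 -> L3 hit  d=D]
10: R B3 -> L3 hit  d=D]
11: R B6 -> L2 miss wb->B2  d=-]
12: R B6 -> L2 hit  d=-]
13: W B0 -> L0 miss wb->B4  d=D]
14: R B6 -> L2 hit  d=-]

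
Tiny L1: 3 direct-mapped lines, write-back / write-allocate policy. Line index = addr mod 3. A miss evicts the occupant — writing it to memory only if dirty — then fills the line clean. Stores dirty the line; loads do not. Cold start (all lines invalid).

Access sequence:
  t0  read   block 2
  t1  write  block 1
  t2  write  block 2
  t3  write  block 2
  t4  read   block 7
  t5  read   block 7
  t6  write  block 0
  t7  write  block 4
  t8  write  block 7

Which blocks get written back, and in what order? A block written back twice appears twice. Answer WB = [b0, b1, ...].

  0 | R B2 → L2 miss [-]
  1 | W B1 → L1 miss [D]
  2 | W B2 → L2 hit [D]
  3 | W B2 → L2 hit [D]
  4 | R B7 → L1 miss wb→B1 [-]
  5 | R B7 → L1 hit [-]
  6 | W B0 → L0 miss [D]
  7 | W B4 → L1 miss [D]
  8 | W B7 → L1 miss wb→B4 [D]

WB = [1, 4]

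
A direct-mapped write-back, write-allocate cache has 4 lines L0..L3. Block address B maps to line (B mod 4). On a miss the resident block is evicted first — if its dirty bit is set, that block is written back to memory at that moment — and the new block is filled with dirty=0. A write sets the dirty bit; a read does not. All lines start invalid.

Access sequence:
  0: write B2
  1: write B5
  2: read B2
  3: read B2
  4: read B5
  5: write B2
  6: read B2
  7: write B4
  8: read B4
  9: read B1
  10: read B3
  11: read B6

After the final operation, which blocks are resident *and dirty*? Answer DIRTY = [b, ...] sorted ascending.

DIRTY = [4]

0: W B2 → L2 miss [D]
1: W B5 → L1 miss [D]
2: R B2 → L2 hit [D]
3: R B2 → L2 hit [D]
4: R B5 → L1 hit [D]
5: W B2 → L2 hit [D]
6: R B2 → L2 hit [D]
7: W B4 → L0 miss [D]
8: R B4 → L0 hit [D]
9: R B1 → L1 miss wb→B5 [-]
10: R B3 → L3 miss [-]
11: R B6 → L2 miss wb→B2 [-]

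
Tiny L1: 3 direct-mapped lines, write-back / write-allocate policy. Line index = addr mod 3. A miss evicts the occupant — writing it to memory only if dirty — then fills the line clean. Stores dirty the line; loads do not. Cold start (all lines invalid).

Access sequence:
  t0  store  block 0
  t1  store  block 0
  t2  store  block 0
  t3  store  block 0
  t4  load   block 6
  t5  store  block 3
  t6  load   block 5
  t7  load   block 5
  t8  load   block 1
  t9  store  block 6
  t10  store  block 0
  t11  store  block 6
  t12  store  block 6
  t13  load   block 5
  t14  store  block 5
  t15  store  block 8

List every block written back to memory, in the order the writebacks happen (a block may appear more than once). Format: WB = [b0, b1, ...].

WB = [0, 3, 6, 0, 5]

  0 | W B0 → L0 miss [D]
  1 | W B0 → L0 hit [D]
  2 | W B0 → L0 hit [D]
  3 | W B0 → L0 hit [D]
  4 | R B6 → L0 miss wb→B0 [-]
  5 | W B3 → L0 miss [D]
  6 | R B5 → L2 miss [-]
  7 | R B5 → L2 hit [-]
  8 | R B1 → L1 miss [-]
  9 | W B6 → L0 miss wb→B3 [D]
  10 | W B0 → L0 miss wb→B6 [D]
  11 | W B6 → L0 miss wb→B0 [D]
  12 | W B6 → L0 hit [D]
  13 | R B5 → L2 hit [-]
  14 | W B5 → L2 hit [D]
  15 | W B8 → L2 miss wb→B5 [D]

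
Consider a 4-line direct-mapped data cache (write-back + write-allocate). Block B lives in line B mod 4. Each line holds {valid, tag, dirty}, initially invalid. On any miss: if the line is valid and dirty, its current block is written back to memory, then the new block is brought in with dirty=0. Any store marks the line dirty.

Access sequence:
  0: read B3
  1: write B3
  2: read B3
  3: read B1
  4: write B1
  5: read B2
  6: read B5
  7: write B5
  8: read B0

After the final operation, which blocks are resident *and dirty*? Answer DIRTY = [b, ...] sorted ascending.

DIRTY = [3, 5]

0: R B3 → L3 miss [-]
1: W B3 → L3 hit [D]
2: R B3 → L3 hit [D]
3: R B1 → L1 miss [-]
4: W B1 → L1 hit [D]
5: R B2 → L2 miss [-]
6: R B5 → L1 miss wb→B1 [-]
7: W B5 → L1 hit [D]
8: R B0 → L0 miss [-]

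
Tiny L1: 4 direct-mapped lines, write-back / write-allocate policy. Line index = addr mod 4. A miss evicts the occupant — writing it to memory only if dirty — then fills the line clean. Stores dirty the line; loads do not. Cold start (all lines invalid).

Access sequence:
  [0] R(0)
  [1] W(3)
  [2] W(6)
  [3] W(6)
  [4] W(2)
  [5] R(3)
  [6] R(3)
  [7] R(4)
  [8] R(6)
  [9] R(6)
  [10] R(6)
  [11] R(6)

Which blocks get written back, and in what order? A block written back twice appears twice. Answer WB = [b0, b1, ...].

WB = [6, 2]

  0 | R B0 → L0 miss [-]
  1 | W B3 → L3 miss [D]
  2 | W B6 → L2 miss [D]
  3 | W B6 → L2 hit [D]
  4 | W B2 → L2 miss wb→B6 [D]
  5 | R B3 → L3 hit [D]
  6 | R B3 → L3 hit [D]
  7 | R B4 → L0 miss [-]
  8 | R B6 → L2 miss wb→B2 [-]
  9 | R B6 → L2 hit [-]
  10 | R B6 → L2 hit [-]
  11 | R B6 → L2 hit [-]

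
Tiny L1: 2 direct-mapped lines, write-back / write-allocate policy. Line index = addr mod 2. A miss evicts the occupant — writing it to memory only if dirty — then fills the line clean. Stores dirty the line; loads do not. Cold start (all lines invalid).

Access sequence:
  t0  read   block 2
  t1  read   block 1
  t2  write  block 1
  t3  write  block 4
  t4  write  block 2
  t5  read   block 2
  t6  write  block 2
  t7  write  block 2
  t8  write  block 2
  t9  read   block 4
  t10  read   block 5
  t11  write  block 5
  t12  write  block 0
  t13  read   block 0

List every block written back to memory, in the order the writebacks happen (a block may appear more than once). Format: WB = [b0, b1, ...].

WB = [4, 2, 1]

  0 | R B2 → L0 miss [-]
  1 | R B1 → L1 miss [-]
  2 | W B1 → L1 hit [D]
  3 | W B4 → L0 miss [D]
  4 | W B2 → L0 miss wb→B4 [D]
  5 | R B2 → L0 hit [D]
  6 | W B2 → L0 hit [D]
  7 | W B2 → L0 hit [D]
  8 | W B2 → L0 hit [D]
  9 | R B4 → L0 miss wb→B2 [-]
  10 | R B5 → L1 miss wb→B1 [-]
  11 | W B5 → L1 hit [D]
  12 | W B0 → L0 miss [D]
  13 | R B0 → L0 hit [D]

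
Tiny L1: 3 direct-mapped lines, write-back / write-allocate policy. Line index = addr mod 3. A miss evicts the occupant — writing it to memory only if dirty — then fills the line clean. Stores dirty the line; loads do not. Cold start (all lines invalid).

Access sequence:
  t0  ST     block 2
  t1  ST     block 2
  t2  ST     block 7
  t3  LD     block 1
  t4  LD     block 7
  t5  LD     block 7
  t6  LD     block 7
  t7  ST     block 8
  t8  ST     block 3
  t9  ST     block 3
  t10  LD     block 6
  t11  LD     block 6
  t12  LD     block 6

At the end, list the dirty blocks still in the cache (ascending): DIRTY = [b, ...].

0: W B2 -> L2 miss  d=D]
1: W B2 -> L2 hit  d=D]
2: W B7 -> L1 miss  d=D]
3: R B1 -> L1 miss wb->B7  d=-]
4: R B7 -> L1 miss  d=-]
5: R B7 -> L1 hit  d=-]
6: R B7 -> L1 hit  d=-]
7: W B8 -> L2 miss wb->B2  d=D]
8: W B3 -> L0 miss  d=D]
9: W B3 -> L0 hit  d=D]
10: R B6 -> L0 miss wb->B3  d=-]
11: R B6 -> L0 hit  d=-]
12: R B6 -> L0 hit  d=-]

DIRTY = [8]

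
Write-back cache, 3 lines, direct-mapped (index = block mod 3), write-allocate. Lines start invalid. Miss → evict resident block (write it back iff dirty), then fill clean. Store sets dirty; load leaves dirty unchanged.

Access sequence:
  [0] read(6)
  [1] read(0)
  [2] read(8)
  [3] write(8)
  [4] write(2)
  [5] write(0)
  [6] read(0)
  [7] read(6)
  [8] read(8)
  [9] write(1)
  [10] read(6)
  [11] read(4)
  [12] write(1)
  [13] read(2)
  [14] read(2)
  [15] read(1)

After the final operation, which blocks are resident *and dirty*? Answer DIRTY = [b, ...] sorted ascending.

  0 | R B6 → L0 miss [-]
  1 | R B0 → L0 miss [-]
  2 | R B8 → L2 miss [-]
  3 | W B8 → L2 hit [D]
  4 | W B2 → L2 miss wb→B8 [D]
  5 | W B0 → L0 hit [D]
  6 | R B0 → L0 hit [D]
  7 | R B6 → L0 miss wb→B0 [-]
  8 | R B8 → L2 miss wb→B2 [-]
  9 | W B1 → L1 miss [D]
  10 | R B6 → L0 hit [-]
  11 | R B4 → L1 miss wb→B1 [-]
  12 | W B1 → L1 miss [D]
  13 | R B2 → L2 miss [-]
  14 | R B2 → L2 hit [-]
  15 | R B1 → L1 hit [D]

DIRTY = [1]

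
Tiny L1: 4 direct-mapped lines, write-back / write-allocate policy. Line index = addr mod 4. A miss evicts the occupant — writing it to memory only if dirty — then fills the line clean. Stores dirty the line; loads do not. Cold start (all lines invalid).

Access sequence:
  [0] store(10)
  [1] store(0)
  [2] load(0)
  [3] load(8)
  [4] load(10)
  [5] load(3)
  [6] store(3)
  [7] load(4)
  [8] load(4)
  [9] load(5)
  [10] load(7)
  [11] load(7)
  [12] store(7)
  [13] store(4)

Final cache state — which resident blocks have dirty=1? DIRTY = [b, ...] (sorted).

DIRTY = [4, 7, 10]

0: W B10 -> L2 miss  d=D]
1: W B0 -> L0 miss  d=D]
2: R B0 -> L0 hit  d=D]
3: R B8 -> L0 miss wb->B0  d=-]
4: R B10 -> L2 hit  d=D]
5: R B3 -> L3 miss  d=-]
6: W B3 -> L3 hit  d=D]
7: R B4 -> L0 miss  d=-]
8: R B4 -> L0 hit  d=-]
9: R B5 -> L1 miss  d=-]
10: R B7 -> L3 miss wb->B3  d=-]
11: R B7 -> L3 hit  d=-]
12: W B7 -> L3 hit  d=D]
13: W B4 -> L0 hit  d=D]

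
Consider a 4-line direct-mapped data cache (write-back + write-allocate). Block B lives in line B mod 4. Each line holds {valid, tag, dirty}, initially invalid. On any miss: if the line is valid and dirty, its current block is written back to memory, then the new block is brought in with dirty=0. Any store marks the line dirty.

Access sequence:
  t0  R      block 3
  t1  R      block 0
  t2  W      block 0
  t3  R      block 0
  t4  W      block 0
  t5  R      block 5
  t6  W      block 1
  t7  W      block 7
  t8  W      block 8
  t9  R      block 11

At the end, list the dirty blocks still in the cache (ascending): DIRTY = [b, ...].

0: R B3 -> L3 miss  d=-]
1: R B0 -> L0 miss  d=-]
2: W B0 -> L0 hit  d=D]
3: R B0 -> L0 hit  d=D]
4: W B0 -> L0 hit  d=D]
5: R B5 -> L1 miss  d=-]
6: W B1 -> L1 miss  d=D]
7: W B7 -> L3 miss  d=D]
8: W B8 -> L0 miss wb->B0  d=D]
9: R B11 -> L3 miss wb->B7  d=-]

DIRTY = [1, 8]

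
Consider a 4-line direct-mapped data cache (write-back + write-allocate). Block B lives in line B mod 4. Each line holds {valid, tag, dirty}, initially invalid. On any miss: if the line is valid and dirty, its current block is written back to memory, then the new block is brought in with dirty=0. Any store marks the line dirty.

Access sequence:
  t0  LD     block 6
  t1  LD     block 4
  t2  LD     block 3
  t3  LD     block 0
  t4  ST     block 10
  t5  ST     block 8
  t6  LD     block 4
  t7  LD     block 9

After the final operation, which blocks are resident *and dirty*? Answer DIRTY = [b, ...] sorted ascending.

DIRTY = [10]

0: R B6 → L2 miss [-]
1: R B4 → L0 miss [-]
2: R B3 → L3 miss [-]
3: R B0 → L0 miss [-]
4: W B10 → L2 miss [D]
5: W B8 → L0 miss [D]
6: R B4 → L0 miss wb→B8 [-]
7: R B9 → L1 miss [-]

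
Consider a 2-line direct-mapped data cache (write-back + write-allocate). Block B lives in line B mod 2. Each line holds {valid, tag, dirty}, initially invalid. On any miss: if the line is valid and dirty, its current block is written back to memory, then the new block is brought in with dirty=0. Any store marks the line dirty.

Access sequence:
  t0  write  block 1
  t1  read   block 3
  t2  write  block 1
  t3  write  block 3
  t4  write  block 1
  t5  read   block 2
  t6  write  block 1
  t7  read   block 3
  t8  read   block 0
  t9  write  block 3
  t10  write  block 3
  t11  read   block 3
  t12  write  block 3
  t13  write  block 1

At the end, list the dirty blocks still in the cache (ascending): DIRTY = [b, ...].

0: W B1 -> L1 miss  d=D]
1: R B3 -> L1 miss wb->B1  d=-]
2: W B1 -> L1 miss  d=D]
3: W B3 -> L1 miss wb->B1  d=D]
4: W B1 -> L1 miss wb->B3  d=D]
5: R B2 -> L0 miss  d=-]
6: W B1 -> L1 hit  d=D]
7: R B3 -> L1 miss wb->B1  d=-]
8: R B0 -> L0 miss  d=-]
9: W B3 -> L1 hit  d=D]
10: W B3 -> L1 hit  d=D]
11: R B3 -> L1 hit  d=D]
12: W B3 -> L1 hit  d=D]
13: W B1 -> L1 miss wb->B3  d=D]

DIRTY = [1]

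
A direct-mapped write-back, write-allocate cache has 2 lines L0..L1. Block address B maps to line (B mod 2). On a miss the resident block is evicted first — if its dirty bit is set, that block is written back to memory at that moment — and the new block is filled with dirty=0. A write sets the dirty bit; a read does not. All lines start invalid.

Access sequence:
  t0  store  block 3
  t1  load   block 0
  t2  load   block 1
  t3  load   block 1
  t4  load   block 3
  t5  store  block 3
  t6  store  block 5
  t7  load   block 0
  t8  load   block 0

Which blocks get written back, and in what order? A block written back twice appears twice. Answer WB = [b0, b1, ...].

0: W B3 → L1 miss [D]
1: R B0 → L0 miss [-]
2: R B1 → L1 miss wb→B3 [-]
3: R B1 → L1 hit [-]
4: R B3 → L1 miss [-]
5: W B3 → L1 hit [D]
6: W B5 → L1 miss wb→B3 [D]
7: R B0 → L0 hit [-]
8: R B0 → L0 hit [-]

WB = [3, 3]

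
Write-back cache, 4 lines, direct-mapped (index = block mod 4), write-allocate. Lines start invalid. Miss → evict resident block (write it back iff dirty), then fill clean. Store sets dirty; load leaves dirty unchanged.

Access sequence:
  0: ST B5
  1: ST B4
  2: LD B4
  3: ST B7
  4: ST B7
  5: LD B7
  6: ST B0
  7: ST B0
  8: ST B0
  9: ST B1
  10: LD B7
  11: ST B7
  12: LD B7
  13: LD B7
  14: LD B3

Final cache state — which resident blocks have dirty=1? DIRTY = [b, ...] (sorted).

0: W B5 → L1 miss [D]
1: W B4 → L0 miss [D]
2: R B4 → L0 hit [D]
3: W B7 → L3 miss [D]
4: W B7 → L3 hit [D]
5: R B7 → L3 hit [D]
6: W B0 → L0 miss wb→B4 [D]
7: W B0 → L0 hit [D]
8: W B0 → L0 hit [D]
9: W B1 → L1 miss wb→B5 [D]
10: R B7 → L3 hit [D]
11: W B7 → L3 hit [D]
12: R B7 → L3 hit [D]
13: R B7 → L3 hit [D]
14: R B3 → L3 miss wb→B7 [-]

DIRTY = [0, 1]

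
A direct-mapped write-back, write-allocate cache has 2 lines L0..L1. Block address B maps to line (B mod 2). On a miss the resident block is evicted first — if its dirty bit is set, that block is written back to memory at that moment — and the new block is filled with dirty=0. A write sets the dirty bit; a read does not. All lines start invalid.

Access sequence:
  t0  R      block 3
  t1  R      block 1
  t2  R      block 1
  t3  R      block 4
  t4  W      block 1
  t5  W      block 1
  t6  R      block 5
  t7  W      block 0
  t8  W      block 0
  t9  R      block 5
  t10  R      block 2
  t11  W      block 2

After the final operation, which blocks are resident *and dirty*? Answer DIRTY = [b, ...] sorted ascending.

0: R B3 -> L1 miss  d=-]
1: R B1 -> L1 miss  d=-]
2: R B1 -> L1 hit  d=-]
3: R B4 -> L0 miss  d=-]
4: W B1 -> L1 hit  d=D]
5: W B1 -> L1 hit  d=D]
6: R B5 -> L1 miss wb->B1  d=-]
7: W B0 -> L0 miss  d=D]
8: W B0 -> L0 hit  d=D]
9: R B5 -> L1 hit  d=-]
10: R B2 -> L0 miss wb->B0  d=-]
11: W B2 -> L0 hit  d=D]

DIRTY = [2]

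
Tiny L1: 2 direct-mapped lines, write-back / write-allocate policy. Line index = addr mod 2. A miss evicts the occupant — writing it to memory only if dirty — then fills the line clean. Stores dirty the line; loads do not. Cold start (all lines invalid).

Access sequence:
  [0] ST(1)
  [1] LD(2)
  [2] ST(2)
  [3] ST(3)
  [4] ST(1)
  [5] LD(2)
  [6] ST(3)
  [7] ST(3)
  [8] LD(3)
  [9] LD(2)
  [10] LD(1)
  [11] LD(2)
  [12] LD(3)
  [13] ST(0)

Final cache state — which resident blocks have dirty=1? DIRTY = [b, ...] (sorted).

  0 | W B1 → L1 miss [D]
  1 | R B2 → L0 miss [-]
  2 | W B2 → L0 hit [D]
  3 | W B3 → L1 miss wb→B1 [D]
  4 | W B1 → L1 miss wb→B3 [D]
  5 | R B2 → L0 hit [D]
  6 | W B3 → L1 miss wb→B1 [D]
  7 | W B3 → L1 hit [D]
  8 | R B3 → L1 hit [D]
  9 | R B2 → L0 hit [D]
  10 | R B1 → L1 miss wb→B3 [-]
  11 | R B2 → L0 hit [D]
  12 | R B3 → L1 miss [-]
  13 | W B0 → L0 miss wb→B2 [D]

DIRTY = [0]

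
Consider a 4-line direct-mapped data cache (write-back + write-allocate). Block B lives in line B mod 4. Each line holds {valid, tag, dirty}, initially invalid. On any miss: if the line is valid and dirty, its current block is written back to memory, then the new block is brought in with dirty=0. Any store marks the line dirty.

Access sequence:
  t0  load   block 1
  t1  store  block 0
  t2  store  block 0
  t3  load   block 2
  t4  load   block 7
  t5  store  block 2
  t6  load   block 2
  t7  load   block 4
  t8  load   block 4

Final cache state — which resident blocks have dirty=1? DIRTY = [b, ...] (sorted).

DIRTY = [2]

0: R B1 -> L1 miss  d=-]
1: W B0 -> L0 miss  d=D]
2: W B0 -> L0 hit  d=D]
3: R B2 -> L2 miss  d=-]
4: R B7 -> L3 miss  d=-]
5: W B2 -> L2 hit  d=D]
6: R B2 -> L2 hit  d=D]
7: R B4 -> L0 miss wb->B0  d=-]
8: R B4 -> L0 hit  d=-]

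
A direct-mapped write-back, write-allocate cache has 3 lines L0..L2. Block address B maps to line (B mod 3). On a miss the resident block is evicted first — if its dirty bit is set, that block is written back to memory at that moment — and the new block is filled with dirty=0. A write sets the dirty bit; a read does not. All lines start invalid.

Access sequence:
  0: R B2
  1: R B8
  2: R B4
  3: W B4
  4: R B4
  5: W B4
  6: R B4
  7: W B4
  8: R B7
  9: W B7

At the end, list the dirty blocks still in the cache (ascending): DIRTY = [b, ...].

0: R B2 → L2 miss [-]
1: R B8 → L2 miss [-]
2: R B4 → L1 miss [-]
3: W B4 → L1 hit [D]
4: R B4 → L1 hit [D]
5: W B4 → L1 hit [D]
6: R B4 → L1 hit [D]
7: W B4 → L1 hit [D]
8: R B7 → L1 miss wb→B4 [-]
9: W B7 → L1 hit [D]

DIRTY = [7]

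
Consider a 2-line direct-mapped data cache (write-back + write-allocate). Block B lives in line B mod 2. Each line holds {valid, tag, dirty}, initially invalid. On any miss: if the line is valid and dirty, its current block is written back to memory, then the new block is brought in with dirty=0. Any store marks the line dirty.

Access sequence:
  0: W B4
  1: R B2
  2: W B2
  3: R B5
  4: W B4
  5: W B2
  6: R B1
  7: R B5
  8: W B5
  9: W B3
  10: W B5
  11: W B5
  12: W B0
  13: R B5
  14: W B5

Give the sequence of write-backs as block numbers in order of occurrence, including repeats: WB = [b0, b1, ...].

WB = [4, 2, 4, 5, 3, 2]

  0 | W B4 → L0 miss [D]
  1 | R B2 → L0 miss wb→B4 [-]
  2 | W B2 → L0 hit [D]
  3 | R B5 → L1 miss [-]
  4 | W B4 → L0 miss wb→B2 [D]
  5 | W B2 → L0 miss wb→B4 [D]
  6 | R B1 → L1 miss [-]
  7 | R B5 → L1 miss [-]
  8 | W B5 → L1 hit [D]
  9 | W B3 → L1 miss wb→B5 [D]
  10 | W B5 → L1 miss wb→B3 [D]
  11 | W B5 → L1 hit [D]
  12 | W B0 → L0 miss wb→B2 [D]
  13 | R B5 → L1 hit [D]
  14 | W B5 → L1 hit [D]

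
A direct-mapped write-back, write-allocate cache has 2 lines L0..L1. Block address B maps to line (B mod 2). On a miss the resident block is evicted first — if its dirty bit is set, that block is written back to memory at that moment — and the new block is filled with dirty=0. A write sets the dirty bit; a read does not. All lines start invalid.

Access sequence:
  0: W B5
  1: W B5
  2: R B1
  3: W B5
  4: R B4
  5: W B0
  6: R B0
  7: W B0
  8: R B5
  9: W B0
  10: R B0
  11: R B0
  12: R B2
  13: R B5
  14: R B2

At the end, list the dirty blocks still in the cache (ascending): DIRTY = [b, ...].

DIRTY = [5]

0: W B5 -> L1 miss  d=D]
1: W B5 -> L1 hit  d=D]
2: R B1 -> L1 miss wb->B5  d=-]
3: W B5 -> L1 miss  d=D]
4: R B4 -> L0 miss  d=-]
5: W B0 -> L0 miss  d=D]
6: R B0 -> L0 hit  d=D]
7: W B0 -> L0 hit  d=D]
8: R B5 -> L1 hit  d=D]
9: W B0 -> L0 hit  d=D]
10: R B0 -> L0 hit  d=D]
11: R B0 -> L0 hit  d=D]
12: R B2 -> L0 miss wb->B0  d=-]
13: R B5 -> L1 hit  d=D]
14: R B2 -> L0 hit  d=-]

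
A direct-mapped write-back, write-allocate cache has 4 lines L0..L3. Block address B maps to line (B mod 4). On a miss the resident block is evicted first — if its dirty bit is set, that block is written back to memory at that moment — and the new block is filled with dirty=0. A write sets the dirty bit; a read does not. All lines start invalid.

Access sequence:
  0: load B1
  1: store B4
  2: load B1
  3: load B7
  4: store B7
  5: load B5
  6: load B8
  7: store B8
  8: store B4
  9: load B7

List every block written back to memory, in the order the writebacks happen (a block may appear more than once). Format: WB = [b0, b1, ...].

0: R B1 -> L1 miss  d=-]
1: W B4 -> L0 miss  d=D]
2: R B1 -> L1 hit  d=-]
3: R B7 -> L3 miss  d=-]
4: W B7 -> L3 hit  d=D]
5: R B5 -> L1 miss  d=-]
6: R B8 -> L0 miss wb->B4  d=-]
7: W B8 -> L0 hit  d=D]
8: W B4 -> L0 miss wb->B8  d=D]
9: R B7 -> L3 hit  d=D]

WB = [4, 8]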